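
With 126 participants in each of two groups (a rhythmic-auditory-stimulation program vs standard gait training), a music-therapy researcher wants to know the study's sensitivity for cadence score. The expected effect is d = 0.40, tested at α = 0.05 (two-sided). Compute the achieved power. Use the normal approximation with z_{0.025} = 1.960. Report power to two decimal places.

power ≈ 0.89

For two equal groups, power = Φ(d·√(n/2) − z_{α/2}).
d·√(n/2) = 0.40 × √(126/2) = 0.40 × 7.937 = 3.175.
z_β = 3.175 − 1.960 = 1.215.
Power = Φ(1.215) = 0.888.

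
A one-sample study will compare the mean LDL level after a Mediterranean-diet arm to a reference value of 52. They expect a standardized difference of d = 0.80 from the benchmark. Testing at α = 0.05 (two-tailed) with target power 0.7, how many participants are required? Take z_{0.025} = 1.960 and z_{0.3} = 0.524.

n = 10

For a one-sample test: n = ((z_{α/2} + z_β) / d)².
z_{α/2} + z_β = 1.960 + 0.524 = 2.484.
n = (2.484 / 0.80)² = 3.105² = 9.64.
Round up.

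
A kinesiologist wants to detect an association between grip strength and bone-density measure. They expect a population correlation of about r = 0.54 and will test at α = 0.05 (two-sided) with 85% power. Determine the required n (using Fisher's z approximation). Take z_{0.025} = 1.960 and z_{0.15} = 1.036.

Fisher's z: C = ½·ln((1+r)/(1−r)) = ½·ln(3.3478) = 0.6042.
n = ((z_{α/2} + z_β)/C)² + 3.
(1.960 + 1.036) / 0.6042 = 2.996 / 0.6042 = 4.959.
n = 4.959² + 3 = 24.59 + 3 = 27.6.
Round up.

n = 28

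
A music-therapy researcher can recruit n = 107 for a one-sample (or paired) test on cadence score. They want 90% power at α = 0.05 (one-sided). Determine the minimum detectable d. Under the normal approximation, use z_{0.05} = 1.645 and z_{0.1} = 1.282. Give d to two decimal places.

d_min ≈ 0.28

For a single sample (or paired design) of n = 107: d_min = (z_{α} + z_β)/√n.
z-sum = 1.645 + 1.282 = 2.927.
d_min = 2.927 / √107 = 2.927 / 10.344 = 0.283.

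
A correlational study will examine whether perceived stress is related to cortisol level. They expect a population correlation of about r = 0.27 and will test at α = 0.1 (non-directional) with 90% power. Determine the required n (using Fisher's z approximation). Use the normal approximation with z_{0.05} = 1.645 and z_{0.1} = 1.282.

Fisher's z: C = ½·ln((1+r)/(1−r)) = ½·ln(1.7397) = 0.2769.
n = ((z_{α/2} + z_β)/C)² + 3.
(1.645 + 1.282) / 0.2769 = 2.927 / 0.2769 = 10.571.
n = 10.571² + 3 = 111.74 + 3 = 114.7.
Round up.

n = 115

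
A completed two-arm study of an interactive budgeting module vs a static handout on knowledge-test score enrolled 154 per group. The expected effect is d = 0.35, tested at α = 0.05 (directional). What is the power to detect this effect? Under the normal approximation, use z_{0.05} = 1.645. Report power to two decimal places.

power ≈ 0.92

For two equal groups, power = Φ(d·√(n/2) − z_{α}).
d·√(n/2) = 0.35 × √(154/2) = 0.35 × 8.775 = 3.071.
z_β = 3.071 − 1.645 = 1.426.
Power = Φ(1.426) = 0.923.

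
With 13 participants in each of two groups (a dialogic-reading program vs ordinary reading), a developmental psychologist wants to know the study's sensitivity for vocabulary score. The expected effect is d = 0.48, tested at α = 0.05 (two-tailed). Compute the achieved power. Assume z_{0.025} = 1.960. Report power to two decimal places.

For two equal groups, power = Φ(d·√(n/2) − z_{α/2}).
d·√(n/2) = 0.48 × √(13/2) = 0.48 × 2.550 = 1.224.
z_β = 1.224 − 1.960 = -0.736.
Power = Φ(-0.736) = 0.231.

power ≈ 0.23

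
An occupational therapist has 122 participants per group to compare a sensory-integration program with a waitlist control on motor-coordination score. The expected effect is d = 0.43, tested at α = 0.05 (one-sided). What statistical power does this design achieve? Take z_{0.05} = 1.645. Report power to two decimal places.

For two equal groups, power = Φ(d·√(n/2) − z_{α}).
d·√(n/2) = 0.43 × √(122/2) = 0.43 × 7.810 = 3.358.
z_β = 3.358 − 1.645 = 1.713.
Power = Φ(1.713) = 0.957.

power ≈ 0.96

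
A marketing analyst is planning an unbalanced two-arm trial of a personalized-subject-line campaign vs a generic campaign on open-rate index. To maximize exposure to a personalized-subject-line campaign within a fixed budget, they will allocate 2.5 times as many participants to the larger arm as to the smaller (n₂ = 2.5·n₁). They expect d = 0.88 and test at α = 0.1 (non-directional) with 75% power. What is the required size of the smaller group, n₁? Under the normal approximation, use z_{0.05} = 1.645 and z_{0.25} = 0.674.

n₁ = 10

With allocation ratio k = n₂/n₁ = 2.5, Var(x̄₁−x̄₂) = σ²(1/n₁ + 1/(k·n₁)) = σ²·(k+1)/(k·n₁).
So n₁ = (1 + 1/k)·((z_{α/2} + z_β)/d)² = 1.400 × (2.319/0.88)².
n₁ = 1.400 × 6.94 = 9.7.
Round up: n₁ = 10, giving n₂ = 2.5 × 10 = 25.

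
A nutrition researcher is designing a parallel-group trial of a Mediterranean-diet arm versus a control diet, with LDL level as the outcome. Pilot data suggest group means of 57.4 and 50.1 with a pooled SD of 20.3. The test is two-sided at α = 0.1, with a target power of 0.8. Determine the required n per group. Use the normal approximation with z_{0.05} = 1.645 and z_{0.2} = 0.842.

n = 96 per group

Cohen's d = |M₁ − M₂| / SD_pooled = |57.4 − 50.1| / 20.3 = 7.3 / 20.3 = 0.360.
For two independent groups with equal n: n = 2·((z_{α/2} + z_β) / d)².
z_{α/2} + z_β = 1.645 + 0.842 = 2.487.
n = 2 × (2.487 / 0.360)² = 2 × 6.908² = 2 × 47.73 = 95.5.
Round up to the next whole participant.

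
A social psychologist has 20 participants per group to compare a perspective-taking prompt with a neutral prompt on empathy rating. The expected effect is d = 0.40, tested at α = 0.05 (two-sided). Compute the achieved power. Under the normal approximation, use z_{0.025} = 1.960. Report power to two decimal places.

For two equal groups, power = Φ(d·√(n/2) − z_{α/2}).
d·√(n/2) = 0.40 × √(20/2) = 0.40 × 3.162 = 1.265.
z_β = 1.265 − 1.960 = -0.695.
Power = Φ(-0.695) = 0.243.

power ≈ 0.24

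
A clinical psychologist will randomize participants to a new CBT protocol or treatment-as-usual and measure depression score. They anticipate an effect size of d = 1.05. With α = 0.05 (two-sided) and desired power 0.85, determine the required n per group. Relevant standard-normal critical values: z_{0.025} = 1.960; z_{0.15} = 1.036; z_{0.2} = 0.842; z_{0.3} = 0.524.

n = 17 per group

For two independent groups with equal n: n = 2·((z_{α/2} + z_β) / d)².
z_{α/2} + z_β = 1.960 + 1.036 = 2.996.
n = 2 × (2.996 / 1.05)² = 2 × 2.853² = 2 × 8.14 = 16.3.
Round up to the next whole participant.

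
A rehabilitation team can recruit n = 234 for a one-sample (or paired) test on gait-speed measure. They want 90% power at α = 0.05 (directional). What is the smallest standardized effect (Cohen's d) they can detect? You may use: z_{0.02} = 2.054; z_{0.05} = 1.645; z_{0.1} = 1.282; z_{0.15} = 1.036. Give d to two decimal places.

d_min ≈ 0.19

For a single sample (or paired design) of n = 234: d_min = (z_{α} + z_β)/√n.
z-sum = 1.645 + 1.282 = 2.927.
d_min = 2.927 / √234 = 2.927 / 15.297 = 0.191.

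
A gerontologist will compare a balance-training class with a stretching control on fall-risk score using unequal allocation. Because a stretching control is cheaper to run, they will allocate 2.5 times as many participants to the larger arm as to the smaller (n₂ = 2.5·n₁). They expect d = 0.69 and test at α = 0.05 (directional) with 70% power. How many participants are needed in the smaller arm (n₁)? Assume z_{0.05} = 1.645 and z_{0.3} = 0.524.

n₁ = 14

With allocation ratio k = n₂/n₁ = 2.5, Var(x̄₁−x̄₂) = σ²(1/n₁ + 1/(k·n₁)) = σ²·(k+1)/(k·n₁).
So n₁ = (1 + 1/k)·((z_{α} + z_β)/d)² = 1.400 × (2.169/0.69)².
n₁ = 1.400 × 9.88 = 13.8.
Round up: n₁ = 14, giving n₂ = 2.5 × 14 = 35.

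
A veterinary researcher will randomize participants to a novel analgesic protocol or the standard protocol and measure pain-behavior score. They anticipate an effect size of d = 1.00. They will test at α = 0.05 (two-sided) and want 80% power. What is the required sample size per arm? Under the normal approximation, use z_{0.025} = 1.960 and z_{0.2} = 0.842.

For two independent groups with equal n: n = 2·((z_{α/2} + z_β) / d)².
z_{α/2} + z_β = 1.960 + 0.842 = 2.802.
n = 2 × (2.802 / 1.00)² = 2 × 2.802² = 2 × 7.85 = 15.7.
Round up to the next whole participant.

n = 16 per group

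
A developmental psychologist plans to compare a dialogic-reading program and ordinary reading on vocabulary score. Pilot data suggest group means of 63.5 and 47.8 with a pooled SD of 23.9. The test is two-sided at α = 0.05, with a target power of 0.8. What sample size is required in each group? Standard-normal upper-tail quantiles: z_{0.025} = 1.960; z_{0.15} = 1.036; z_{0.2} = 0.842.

Cohen's d = |M₁ − M₂| / SD_pooled = |63.5 − 47.8| / 23.9 = 15.7 / 23.9 = 0.657.
For two independent groups with equal n: n = 2·((z_{α/2} + z_β) / d)².
z_{α/2} + z_β = 1.960 + 0.842 = 2.802.
n = 2 × (2.802 / 0.657)² = 2 × 4.265² = 2 × 18.19 = 36.4.
Round up to the next whole participant.

n = 37 per group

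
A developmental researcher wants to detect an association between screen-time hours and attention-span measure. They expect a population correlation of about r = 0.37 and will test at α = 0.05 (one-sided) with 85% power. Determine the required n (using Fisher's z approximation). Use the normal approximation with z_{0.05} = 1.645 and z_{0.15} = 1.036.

Fisher's z: C = ½·ln((1+r)/(1−r)) = ½·ln(2.1746) = 0.3884.
n = ((z_{α} + z_β)/C)² + 3.
(1.645 + 1.036) / 0.3884 = 2.681 / 0.3884 = 6.903.
n = 6.903² + 3 = 47.65 + 3 = 50.6.
Round up.

n = 51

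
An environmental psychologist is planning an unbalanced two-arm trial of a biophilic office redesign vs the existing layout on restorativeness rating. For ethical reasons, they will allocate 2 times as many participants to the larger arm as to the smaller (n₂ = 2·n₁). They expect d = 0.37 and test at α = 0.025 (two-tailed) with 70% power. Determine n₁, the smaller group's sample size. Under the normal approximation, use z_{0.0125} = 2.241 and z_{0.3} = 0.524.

With allocation ratio k = n₂/n₁ = 2, Var(x̄₁−x̄₂) = σ²(1/n₁ + 1/(k·n₁)) = σ²·(k+1)/(k·n₁).
So n₁ = (1 + 1/k)·((z_{α/2} + z_β)/d)² = 1.500 × (2.765/0.37)².
n₁ = 1.500 × 55.85 = 83.8.
Round up: n₁ = 84, giving n₂ = 2 × 84 = 168.

n₁ = 84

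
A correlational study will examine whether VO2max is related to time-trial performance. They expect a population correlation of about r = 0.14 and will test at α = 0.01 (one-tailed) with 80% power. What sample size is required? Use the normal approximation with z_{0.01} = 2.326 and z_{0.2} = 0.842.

Fisher's z: C = ½·ln((1+r)/(1−r)) = ½·ln(1.3256) = 0.1409.
n = ((z_{α} + z_β)/C)² + 3.
(2.326 + 0.842) / 0.1409 = 3.168 / 0.1409 = 22.484.
n = 22.484² + 3 = 505.53 + 3 = 508.5.
Round up.

n = 509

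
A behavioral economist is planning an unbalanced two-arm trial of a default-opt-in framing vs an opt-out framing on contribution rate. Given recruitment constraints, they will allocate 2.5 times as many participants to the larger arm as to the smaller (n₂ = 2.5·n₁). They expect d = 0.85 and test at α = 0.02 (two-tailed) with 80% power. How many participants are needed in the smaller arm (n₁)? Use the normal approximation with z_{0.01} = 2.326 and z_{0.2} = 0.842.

With allocation ratio k = n₂/n₁ = 2.5, Var(x̄₁−x̄₂) = σ²(1/n₁ + 1/(k·n₁)) = σ²·(k+1)/(k·n₁).
So n₁ = (1 + 1/k)·((z_{α/2} + z_β)/d)² = 1.400 × (3.168/0.85)².
n₁ = 1.400 × 13.89 = 19.4.
Round up: n₁ = 20, giving n₂ = 2.5 × 20 = 50.

n₁ = 20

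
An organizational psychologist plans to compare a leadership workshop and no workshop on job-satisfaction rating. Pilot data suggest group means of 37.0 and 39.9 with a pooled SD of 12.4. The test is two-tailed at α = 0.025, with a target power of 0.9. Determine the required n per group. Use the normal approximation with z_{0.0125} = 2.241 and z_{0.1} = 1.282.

n = 454 per group

Cohen's d = |M₁ − M₂| / SD_pooled = |37.0 − 39.9| / 12.4 = 2.9 / 12.4 = 0.234.
For two independent groups with equal n: n = 2·((z_{α/2} + z_β) / d)².
z_{α/2} + z_β = 2.241 + 1.282 = 3.523.
n = 2 × (3.523 / 0.234)² = 2 × 15.056² = 2 × 226.67 = 453.3.
Round up to the next whole participant.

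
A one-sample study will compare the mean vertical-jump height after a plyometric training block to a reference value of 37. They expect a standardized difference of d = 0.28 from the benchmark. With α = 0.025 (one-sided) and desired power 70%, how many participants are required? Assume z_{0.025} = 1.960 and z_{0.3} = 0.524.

For a one-sample test: n = ((z_{α} + z_β) / d)².
z_{α} + z_β = 1.960 + 0.524 = 2.484.
n = (2.484 / 0.28)² = 8.871² = 78.70.
Round up.

n = 79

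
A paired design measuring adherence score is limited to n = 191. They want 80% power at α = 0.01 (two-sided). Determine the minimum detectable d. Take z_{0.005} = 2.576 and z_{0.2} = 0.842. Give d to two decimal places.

d_min ≈ 0.25

For a single sample (or paired design) of n = 191: d_min = (z_{α/2} + z_β)/√n.
z-sum = 2.576 + 0.842 = 3.418.
d_min = 3.418 / √191 = 3.418 / 13.820 = 0.247.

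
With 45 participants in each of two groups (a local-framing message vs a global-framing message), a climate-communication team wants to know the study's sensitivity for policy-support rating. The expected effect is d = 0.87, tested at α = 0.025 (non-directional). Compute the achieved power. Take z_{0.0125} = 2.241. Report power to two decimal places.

For two equal groups, power = Φ(d·√(n/2) − z_{α/2}).
d·√(n/2) = 0.87 × √(45/2) = 0.87 × 4.743 = 4.127.
z_β = 4.127 − 2.241 = 1.886.
Power = Φ(1.886) = 0.970.

power ≈ 0.97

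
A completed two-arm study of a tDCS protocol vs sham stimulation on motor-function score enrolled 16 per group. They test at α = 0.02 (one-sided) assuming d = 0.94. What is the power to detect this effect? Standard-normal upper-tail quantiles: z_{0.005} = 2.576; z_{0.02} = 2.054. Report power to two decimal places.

For two equal groups, power = Φ(d·√(n/2) − z_{α}).
d·√(n/2) = 0.94 × √(16/2) = 0.94 × 2.828 = 2.659.
z_β = 2.659 − 2.054 = 0.605.
Power = Φ(0.605) = 0.727.

power ≈ 0.73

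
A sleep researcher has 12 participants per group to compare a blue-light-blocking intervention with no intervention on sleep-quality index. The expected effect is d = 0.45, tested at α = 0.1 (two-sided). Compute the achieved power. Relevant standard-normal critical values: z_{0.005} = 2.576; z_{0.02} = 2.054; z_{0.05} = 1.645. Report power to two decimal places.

For two equal groups, power = Φ(d·√(n/2) − z_{α/2}).
d·√(n/2) = 0.45 × √(12/2) = 0.45 × 2.449 = 1.102.
z_β = 1.102 − 1.645 = -0.543.
Power = Φ(-0.543) = 0.294.

power ≈ 0.29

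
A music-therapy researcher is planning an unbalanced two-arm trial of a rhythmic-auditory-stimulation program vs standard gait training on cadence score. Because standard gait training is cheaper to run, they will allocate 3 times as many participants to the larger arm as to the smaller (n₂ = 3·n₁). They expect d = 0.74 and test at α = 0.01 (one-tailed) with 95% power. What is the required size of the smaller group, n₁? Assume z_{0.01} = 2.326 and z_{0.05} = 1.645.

With allocation ratio k = n₂/n₁ = 3, Var(x̄₁−x̄₂) = σ²(1/n₁ + 1/(k·n₁)) = σ²·(k+1)/(k·n₁).
So n₁ = (1 + 1/k)·((z_{α} + z_β)/d)² = 1.333 × (3.971/0.74)².
n₁ = 1.333 × 28.80 = 38.4.
Round up: n₁ = 39, giving n₂ = 3 × 39 = 117.

n₁ = 39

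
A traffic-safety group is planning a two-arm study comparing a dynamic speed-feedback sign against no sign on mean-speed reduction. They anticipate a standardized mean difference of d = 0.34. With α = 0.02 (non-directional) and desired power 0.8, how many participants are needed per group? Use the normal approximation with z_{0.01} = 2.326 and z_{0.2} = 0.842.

For two independent groups with equal n: n = 2·((z_{α/2} + z_β) / d)².
z_{α/2} + z_β = 2.326 + 0.842 = 3.168.
n = 2 × (3.168 / 0.34)² = 2 × 9.318² = 2 × 86.82 = 173.6.
Round up to the next whole participant.

n = 174 per group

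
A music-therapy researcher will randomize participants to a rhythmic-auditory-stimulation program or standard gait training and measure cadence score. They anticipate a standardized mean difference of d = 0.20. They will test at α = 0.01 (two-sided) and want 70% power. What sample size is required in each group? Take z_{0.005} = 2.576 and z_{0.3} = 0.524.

n = 481 per group

For two independent groups with equal n: n = 2·((z_{α/2} + z_β) / d)².
z_{α/2} + z_β = 2.576 + 0.524 = 3.100.
n = 2 × (3.100 / 0.20)² = 2 × 15.500² = 2 × 240.25 = 480.5.
Round up to the next whole participant.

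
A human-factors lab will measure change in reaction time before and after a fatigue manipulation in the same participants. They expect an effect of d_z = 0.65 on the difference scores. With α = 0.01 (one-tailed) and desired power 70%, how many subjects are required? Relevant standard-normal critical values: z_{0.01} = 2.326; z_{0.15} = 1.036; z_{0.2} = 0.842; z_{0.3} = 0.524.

For a paired (one-sample on differences) test: n = ((z_{α} + z_β) / d)².
z_{α} + z_β = 2.326 + 0.524 = 2.850.
n = (2.850 / 0.65)² = 4.385² = 19.22.
Round up.

n = 20 pairs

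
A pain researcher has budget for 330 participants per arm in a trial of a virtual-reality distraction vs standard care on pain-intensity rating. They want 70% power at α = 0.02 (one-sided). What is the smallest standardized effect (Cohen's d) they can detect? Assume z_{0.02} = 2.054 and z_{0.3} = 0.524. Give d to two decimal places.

For two independent groups of n = 330 each: d_min = (z_{α} + z_β)·√(2/n).
z-sum = 2.054 + 0.524 = 2.578.
d_min = 2.578 × √(2/330) = 2.578 × 0.0778 = 0.201.

d_min ≈ 0.20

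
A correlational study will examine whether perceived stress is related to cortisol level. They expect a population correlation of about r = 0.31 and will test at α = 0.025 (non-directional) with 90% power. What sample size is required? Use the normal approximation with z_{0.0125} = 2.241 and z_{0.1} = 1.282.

n = 124

Fisher's z: C = ½·ln((1+r)/(1−r)) = ½·ln(1.8986) = 0.3205.
n = ((z_{α/2} + z_β)/C)² + 3.
(2.241 + 1.282) / 0.3205 = 3.523 / 0.3205 = 10.992.
n = 10.992² + 3 = 120.83 + 3 = 123.8.
Round up.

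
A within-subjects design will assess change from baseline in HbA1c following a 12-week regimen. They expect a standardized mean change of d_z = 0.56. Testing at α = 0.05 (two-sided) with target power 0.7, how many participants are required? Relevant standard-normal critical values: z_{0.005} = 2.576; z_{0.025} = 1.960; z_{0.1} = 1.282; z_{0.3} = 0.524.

n = 20 pairs

For a paired (one-sample on differences) test: n = ((z_{α/2} + z_β) / d)².
z_{α/2} + z_β = 1.960 + 0.524 = 2.484.
n = (2.484 / 0.56)² = 4.436² = 19.68.
Round up.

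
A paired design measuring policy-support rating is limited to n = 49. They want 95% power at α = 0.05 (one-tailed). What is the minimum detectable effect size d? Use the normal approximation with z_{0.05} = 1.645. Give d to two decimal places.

d_min ≈ 0.47

For a single sample (or paired design) of n = 49: d_min = (z_{α} + z_β)/√n.
z-sum = 1.645 + 1.645 = 3.290.
d_min = 3.290 / √49 = 3.290 / 7.000 = 0.470.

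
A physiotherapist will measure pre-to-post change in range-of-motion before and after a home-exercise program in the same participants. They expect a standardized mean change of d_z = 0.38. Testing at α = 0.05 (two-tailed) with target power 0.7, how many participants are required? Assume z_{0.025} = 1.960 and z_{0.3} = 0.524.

n = 43 pairs

For a paired (one-sample on differences) test: n = ((z_{α/2} + z_β) / d)².
z_{α/2} + z_β = 1.960 + 0.524 = 2.484.
n = (2.484 / 0.38)² = 6.537² = 42.73.
Round up.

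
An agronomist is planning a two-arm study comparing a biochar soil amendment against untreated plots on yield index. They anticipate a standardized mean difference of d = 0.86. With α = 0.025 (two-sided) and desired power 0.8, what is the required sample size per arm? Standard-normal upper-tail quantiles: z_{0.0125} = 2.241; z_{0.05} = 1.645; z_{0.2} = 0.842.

n = 26 per group

For two independent groups with equal n: n = 2·((z_{α/2} + z_β) / d)².
z_{α/2} + z_β = 2.241 + 0.842 = 3.083.
n = 2 × (3.083 / 0.86)² = 2 × 3.585² = 2 × 12.85 = 25.7.
Round up to the next whole participant.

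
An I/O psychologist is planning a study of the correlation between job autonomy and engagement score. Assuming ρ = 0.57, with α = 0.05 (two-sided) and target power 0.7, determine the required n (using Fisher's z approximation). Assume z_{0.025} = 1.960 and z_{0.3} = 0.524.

Fisher's z: C = ½·ln((1+r)/(1−r)) = ½·ln(3.6512) = 0.6475.
n = ((z_{α/2} + z_β)/C)² + 3.
(1.960 + 0.524) / 0.6475 = 2.484 / 0.6475 = 3.836.
n = 3.836² + 3 = 14.72 + 3 = 17.7.
Round up.

n = 18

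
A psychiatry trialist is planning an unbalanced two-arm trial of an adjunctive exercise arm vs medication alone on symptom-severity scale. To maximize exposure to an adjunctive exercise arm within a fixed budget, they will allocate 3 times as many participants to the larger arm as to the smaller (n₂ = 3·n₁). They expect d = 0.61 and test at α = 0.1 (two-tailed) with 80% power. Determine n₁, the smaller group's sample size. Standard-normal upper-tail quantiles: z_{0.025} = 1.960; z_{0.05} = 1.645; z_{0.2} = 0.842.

n₁ = 23

With allocation ratio k = n₂/n₁ = 3, Var(x̄₁−x̄₂) = σ²(1/n₁ + 1/(k·n₁)) = σ²·(k+1)/(k·n₁).
So n₁ = (1 + 1/k)·((z_{α/2} + z_β)/d)² = 1.333 × (2.487/0.61)².
n₁ = 1.333 × 16.62 = 22.2.
Round up: n₁ = 23, giving n₂ = 3 × 23 = 69.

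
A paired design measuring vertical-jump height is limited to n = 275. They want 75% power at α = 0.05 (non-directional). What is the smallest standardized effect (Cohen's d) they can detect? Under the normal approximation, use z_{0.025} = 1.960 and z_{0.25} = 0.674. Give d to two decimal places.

For a single sample (or paired design) of n = 275: d_min = (z_{α/2} + z_β)/√n.
z-sum = 1.960 + 0.674 = 2.634.
d_min = 2.634 / √275 = 2.634 / 16.583 = 0.159.

d_min ≈ 0.16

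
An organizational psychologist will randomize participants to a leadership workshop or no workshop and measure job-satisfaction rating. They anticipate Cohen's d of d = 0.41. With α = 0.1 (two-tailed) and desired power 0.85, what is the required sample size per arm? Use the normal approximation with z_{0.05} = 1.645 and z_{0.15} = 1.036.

For two independent groups with equal n: n = 2·((z_{α/2} + z_β) / d)².
z_{α/2} + z_β = 1.645 + 1.036 = 2.681.
n = 2 × (2.681 / 0.41)² = 2 × 6.539² = 2 × 42.76 = 85.5.
Round up to the next whole participant.

n = 86 per group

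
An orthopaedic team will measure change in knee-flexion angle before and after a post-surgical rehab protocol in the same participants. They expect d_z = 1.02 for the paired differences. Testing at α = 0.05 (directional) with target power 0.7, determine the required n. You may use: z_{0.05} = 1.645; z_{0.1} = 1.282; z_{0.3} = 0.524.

For a paired (one-sample on differences) test: n = ((z_{α} + z_β) / d)².
z_{α} + z_β = 1.645 + 0.524 = 2.169.
n = (2.169 / 1.02)² = 2.126² = 4.52.
Round up.

n = 5 pairs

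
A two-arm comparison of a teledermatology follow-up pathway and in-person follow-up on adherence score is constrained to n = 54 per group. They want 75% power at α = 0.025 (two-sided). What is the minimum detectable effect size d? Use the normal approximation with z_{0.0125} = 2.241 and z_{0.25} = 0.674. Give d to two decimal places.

For two independent groups of n = 54 each: d_min = (z_{α/2} + z_β)·√(2/n).
z-sum = 2.241 + 0.674 = 2.915.
d_min = 2.915 × √(2/54) = 2.915 × 0.1925 = 0.561.

d_min ≈ 0.56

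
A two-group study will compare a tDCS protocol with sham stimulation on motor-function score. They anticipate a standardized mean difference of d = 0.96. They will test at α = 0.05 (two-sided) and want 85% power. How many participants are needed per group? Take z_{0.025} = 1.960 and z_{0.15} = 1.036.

n = 20 per group

For two independent groups with equal n: n = 2·((z_{α/2} + z_β) / d)².
z_{α/2} + z_β = 1.960 + 1.036 = 2.996.
n = 2 × (2.996 / 0.96)² = 2 × 3.121² = 2 × 9.74 = 19.5.
Round up to the next whole participant.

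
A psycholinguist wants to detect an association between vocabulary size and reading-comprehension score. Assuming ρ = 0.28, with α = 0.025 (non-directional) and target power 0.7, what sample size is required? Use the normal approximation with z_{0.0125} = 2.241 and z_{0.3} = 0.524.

n = 96

Fisher's z: C = ½·ln((1+r)/(1−r)) = ½·ln(1.7778) = 0.2877.
n = ((z_{α/2} + z_β)/C)² + 3.
(2.241 + 0.524) / 0.2877 = 2.765 / 0.2877 = 9.611.
n = 9.611² + 3 = 92.37 + 3 = 95.4.
Round up.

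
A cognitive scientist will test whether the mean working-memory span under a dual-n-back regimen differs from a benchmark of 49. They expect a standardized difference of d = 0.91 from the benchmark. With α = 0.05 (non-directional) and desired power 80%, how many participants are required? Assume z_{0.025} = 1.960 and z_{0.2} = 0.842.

n = 10

For a one-sample test: n = ((z_{α/2} + z_β) / d)².
z_{α/2} + z_β = 1.960 + 0.842 = 2.802.
n = (2.802 / 0.91)² = 3.079² = 9.48.
Round up.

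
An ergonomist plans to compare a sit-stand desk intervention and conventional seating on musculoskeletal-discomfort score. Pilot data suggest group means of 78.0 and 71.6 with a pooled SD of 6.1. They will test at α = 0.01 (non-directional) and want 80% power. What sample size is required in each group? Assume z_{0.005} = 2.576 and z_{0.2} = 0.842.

n = 22 per group

Cohen's d = |M₁ − M₂| / SD_pooled = |78.0 − 71.6| / 6.1 = 6.4 / 6.1 = 1.049.
For two independent groups with equal n: n = 2·((z_{α/2} + z_β) / d)².
z_{α/2} + z_β = 2.576 + 0.842 = 3.418.
n = 2 × (3.418 / 1.049)² = 2 × 3.258² = 2 × 10.62 = 21.2.
Round up to the next whole participant.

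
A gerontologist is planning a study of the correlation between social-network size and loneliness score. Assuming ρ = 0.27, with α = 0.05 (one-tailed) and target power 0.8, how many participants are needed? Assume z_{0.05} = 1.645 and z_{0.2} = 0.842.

Fisher's z: C = ½·ln((1+r)/(1−r)) = ½·ln(1.7397) = 0.2769.
n = ((z_{α} + z_β)/C)² + 3.
(1.645 + 0.842) / 0.2769 = 2.487 / 0.2769 = 8.982.
n = 8.982² + 3 = 80.67 + 3 = 83.7.
Round up.

n = 84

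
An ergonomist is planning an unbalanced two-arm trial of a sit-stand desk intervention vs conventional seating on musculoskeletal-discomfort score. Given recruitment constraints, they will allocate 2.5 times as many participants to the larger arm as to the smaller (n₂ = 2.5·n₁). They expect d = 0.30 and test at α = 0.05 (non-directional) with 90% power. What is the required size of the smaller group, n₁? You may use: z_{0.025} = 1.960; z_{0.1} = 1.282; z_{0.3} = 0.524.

n₁ = 164

With allocation ratio k = n₂/n₁ = 2.5, Var(x̄₁−x̄₂) = σ²(1/n₁ + 1/(k·n₁)) = σ²·(k+1)/(k·n₁).
So n₁ = (1 + 1/k)·((z_{α/2} + z_β)/d)² = 1.400 × (3.242/0.30)².
n₁ = 1.400 × 116.78 = 163.5.
Round up: n₁ = 164, giving n₂ = 2.5 × 164 = 410.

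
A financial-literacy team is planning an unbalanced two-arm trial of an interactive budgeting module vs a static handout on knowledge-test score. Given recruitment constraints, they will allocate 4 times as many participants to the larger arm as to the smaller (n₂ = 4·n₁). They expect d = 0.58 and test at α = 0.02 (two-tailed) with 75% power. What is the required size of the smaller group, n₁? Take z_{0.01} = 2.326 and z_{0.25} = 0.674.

n₁ = 34

With allocation ratio k = n₂/n₁ = 4, Var(x̄₁−x̄₂) = σ²(1/n₁ + 1/(k·n₁)) = σ²·(k+1)/(k·n₁).
So n₁ = (1 + 1/k)·((z_{α/2} + z_β)/d)² = 1.250 × (3.000/0.58)².
n₁ = 1.250 × 26.75 = 33.4.
Round up: n₁ = 34, giving n₂ = 4 × 34 = 136.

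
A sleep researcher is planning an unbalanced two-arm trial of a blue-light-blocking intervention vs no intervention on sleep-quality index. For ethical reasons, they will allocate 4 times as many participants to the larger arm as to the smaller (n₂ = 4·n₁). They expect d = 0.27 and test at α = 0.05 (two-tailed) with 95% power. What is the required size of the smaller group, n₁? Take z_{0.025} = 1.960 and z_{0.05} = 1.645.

n₁ = 223

With allocation ratio k = n₂/n₁ = 4, Var(x̄₁−x̄₂) = σ²(1/n₁ + 1/(k·n₁)) = σ²·(k+1)/(k·n₁).
So n₁ = (1 + 1/k)·((z_{α/2} + z_β)/d)² = 1.250 × (3.605/0.27)².
n₁ = 1.250 × 178.27 = 222.8.
Round up: n₁ = 223, giving n₂ = 4 × 223 = 892.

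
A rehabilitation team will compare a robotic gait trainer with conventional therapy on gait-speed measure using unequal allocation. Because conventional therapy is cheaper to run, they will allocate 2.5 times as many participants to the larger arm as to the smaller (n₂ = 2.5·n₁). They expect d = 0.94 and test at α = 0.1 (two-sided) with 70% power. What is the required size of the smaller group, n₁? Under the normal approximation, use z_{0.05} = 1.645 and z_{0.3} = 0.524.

n₁ = 8

With allocation ratio k = n₂/n₁ = 2.5, Var(x̄₁−x̄₂) = σ²(1/n₁ + 1/(k·n₁)) = σ²·(k+1)/(k·n₁).
So n₁ = (1 + 1/k)·((z_{α/2} + z_β)/d)² = 1.400 × (2.169/0.94)².
n₁ = 1.400 × 5.32 = 7.5.
Round up: n₁ = 8, giving n₂ = 2.5 × 8 = 20.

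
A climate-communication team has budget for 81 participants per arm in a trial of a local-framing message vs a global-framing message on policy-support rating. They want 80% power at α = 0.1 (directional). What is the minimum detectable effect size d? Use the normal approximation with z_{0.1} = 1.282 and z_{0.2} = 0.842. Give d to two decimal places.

For two independent groups of n = 81 each: d_min = (z_{α} + z_β)·√(2/n).
z-sum = 1.282 + 0.842 = 2.124.
d_min = 2.124 × √(2/81) = 2.124 × 0.1571 = 0.334.

d_min ≈ 0.33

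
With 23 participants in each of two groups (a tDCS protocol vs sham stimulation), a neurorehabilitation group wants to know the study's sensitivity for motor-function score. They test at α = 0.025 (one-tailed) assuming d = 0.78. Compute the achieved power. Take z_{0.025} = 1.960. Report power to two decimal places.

For two equal groups, power = Φ(d·√(n/2) − z_{α}).
d·√(n/2) = 0.78 × √(23/2) = 0.78 × 3.391 = 2.645.
z_β = 2.645 − 1.960 = 0.685.
Power = Φ(0.685) = 0.753.

power ≈ 0.75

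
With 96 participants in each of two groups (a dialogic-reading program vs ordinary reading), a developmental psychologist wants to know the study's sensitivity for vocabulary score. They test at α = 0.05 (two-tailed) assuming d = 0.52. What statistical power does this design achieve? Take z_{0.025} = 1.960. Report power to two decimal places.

For two equal groups, power = Φ(d·√(n/2) − z_{α/2}).
d·√(n/2) = 0.52 × √(96/2) = 0.52 × 6.928 = 3.603.
z_β = 3.603 − 1.960 = 1.643.
Power = Φ(1.643) = 0.950.

power ≈ 0.95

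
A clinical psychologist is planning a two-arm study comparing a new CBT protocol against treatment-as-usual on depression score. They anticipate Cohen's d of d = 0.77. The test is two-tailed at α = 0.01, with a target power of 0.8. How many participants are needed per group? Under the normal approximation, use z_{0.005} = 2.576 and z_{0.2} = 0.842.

n = 40 per group

For two independent groups with equal n: n = 2·((z_{α/2} + z_β) / d)².
z_{α/2} + z_β = 2.576 + 0.842 = 3.418.
n = 2 × (3.418 / 0.77)² = 2 × 4.439² = 2 × 19.70 = 39.4.
Round up to the next whole participant.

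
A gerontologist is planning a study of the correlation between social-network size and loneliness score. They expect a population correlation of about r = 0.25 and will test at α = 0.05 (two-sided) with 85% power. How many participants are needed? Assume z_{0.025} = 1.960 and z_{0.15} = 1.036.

Fisher's z: C = ½·ln((1+r)/(1−r)) = ½·ln(1.6667) = 0.2554.
n = ((z_{α/2} + z_β)/C)² + 3.
(1.960 + 1.036) / 0.2554 = 2.996 / 0.2554 = 11.731.
n = 11.731² + 3 = 137.61 + 3 = 140.6.
Round up.

n = 141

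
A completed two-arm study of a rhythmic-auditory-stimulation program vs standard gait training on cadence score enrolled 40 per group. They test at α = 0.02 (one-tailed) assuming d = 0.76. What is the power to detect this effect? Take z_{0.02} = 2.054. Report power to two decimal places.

power ≈ 0.91

For two equal groups, power = Φ(d·√(n/2) − z_{α}).
d·√(n/2) = 0.76 × √(40/2) = 0.76 × 4.472 = 3.399.
z_β = 3.399 − 2.054 = 1.345.
Power = Φ(1.345) = 0.911.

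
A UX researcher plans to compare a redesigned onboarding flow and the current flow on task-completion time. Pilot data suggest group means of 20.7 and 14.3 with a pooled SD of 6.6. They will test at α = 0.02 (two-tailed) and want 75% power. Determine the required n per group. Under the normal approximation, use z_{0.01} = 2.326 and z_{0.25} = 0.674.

n = 20 per group

Cohen's d = |M₁ − M₂| / SD_pooled = |20.7 − 14.3| / 6.6 = 6.4 / 6.6 = 0.970.
For two independent groups with equal n: n = 2·((z_{α/2} + z_β) / d)².
z_{α/2} + z_β = 2.326 + 0.674 = 3.000.
n = 2 × (3.000 / 0.970)² = 2 × 3.093² = 2 × 9.57 = 19.1.
Round up to the next whole participant.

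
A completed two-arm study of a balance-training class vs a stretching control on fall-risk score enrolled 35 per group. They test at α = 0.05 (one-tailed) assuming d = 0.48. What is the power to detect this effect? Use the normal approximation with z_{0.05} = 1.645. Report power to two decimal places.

power ≈ 0.64

For two equal groups, power = Φ(d·√(n/2) − z_{α}).
d·√(n/2) = 0.48 × √(35/2) = 0.48 × 4.183 = 2.008.
z_β = 2.008 − 1.645 = 0.363.
Power = Φ(0.363) = 0.642.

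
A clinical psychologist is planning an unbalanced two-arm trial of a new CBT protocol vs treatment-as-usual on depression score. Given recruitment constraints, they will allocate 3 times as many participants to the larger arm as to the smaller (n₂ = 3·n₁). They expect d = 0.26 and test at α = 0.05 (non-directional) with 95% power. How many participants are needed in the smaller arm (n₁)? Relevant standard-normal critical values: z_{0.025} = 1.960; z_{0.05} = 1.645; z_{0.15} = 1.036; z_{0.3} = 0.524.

With allocation ratio k = n₂/n₁ = 3, Var(x̄₁−x̄₂) = σ²(1/n₁ + 1/(k·n₁)) = σ²·(k+1)/(k·n₁).
So n₁ = (1 + 1/k)·((z_{α/2} + z_β)/d)² = 1.333 × (3.605/0.26)².
n₁ = 1.333 × 192.25 = 256.3.
Round up: n₁ = 257, giving n₂ = 3 × 257 = 771.

n₁ = 257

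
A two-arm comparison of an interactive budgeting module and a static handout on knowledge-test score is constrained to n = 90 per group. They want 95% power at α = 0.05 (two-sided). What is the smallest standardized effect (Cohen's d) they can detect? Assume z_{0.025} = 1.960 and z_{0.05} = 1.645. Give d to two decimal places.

d_min ≈ 0.54

For two independent groups of n = 90 each: d_min = (z_{α/2} + z_β)·√(2/n).
z-sum = 1.960 + 1.645 = 3.605.
d_min = 3.605 × √(2/90) = 3.605 × 0.1491 = 0.537.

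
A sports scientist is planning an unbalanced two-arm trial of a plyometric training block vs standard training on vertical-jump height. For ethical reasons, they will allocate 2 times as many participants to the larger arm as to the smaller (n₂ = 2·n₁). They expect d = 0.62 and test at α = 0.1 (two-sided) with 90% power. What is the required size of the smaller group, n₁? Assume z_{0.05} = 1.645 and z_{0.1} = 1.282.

n₁ = 34

With allocation ratio k = n₂/n₁ = 2, Var(x̄₁−x̄₂) = σ²(1/n₁ + 1/(k·n₁)) = σ²·(k+1)/(k·n₁).
So n₁ = (1 + 1/k)·((z_{α/2} + z_β)/d)² = 1.500 × (2.927/0.62)².
n₁ = 1.500 × 22.29 = 33.4.
Round up: n₁ = 34, giving n₂ = 2 × 34 = 68.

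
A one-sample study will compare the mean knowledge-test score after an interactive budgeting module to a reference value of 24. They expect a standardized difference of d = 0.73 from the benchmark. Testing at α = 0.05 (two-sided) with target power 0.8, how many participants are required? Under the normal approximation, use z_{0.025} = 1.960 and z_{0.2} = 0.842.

For a one-sample test: n = ((z_{α/2} + z_β) / d)².
z_{α/2} + z_β = 1.960 + 0.842 = 2.802.
n = (2.802 / 0.73)² = 3.838² = 14.73.
Round up.

n = 15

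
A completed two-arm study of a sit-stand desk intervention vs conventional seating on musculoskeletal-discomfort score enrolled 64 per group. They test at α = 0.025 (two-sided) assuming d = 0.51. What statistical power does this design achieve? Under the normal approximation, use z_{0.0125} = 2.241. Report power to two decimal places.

For two equal groups, power = Φ(d·√(n/2) − z_{α/2}).
d·√(n/2) = 0.51 × √(64/2) = 0.51 × 5.657 = 2.885.
z_β = 2.885 − 2.241 = 0.644.
Power = Φ(0.644) = 0.740.

power ≈ 0.74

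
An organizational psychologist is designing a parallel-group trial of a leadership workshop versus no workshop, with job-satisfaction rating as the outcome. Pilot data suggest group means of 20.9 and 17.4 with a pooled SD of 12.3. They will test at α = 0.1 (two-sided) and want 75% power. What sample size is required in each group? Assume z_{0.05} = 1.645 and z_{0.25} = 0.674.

Cohen's d = |M₁ − M₂| / SD_pooled = |20.9 − 17.4| / 12.3 = 3.5 / 12.3 = 0.285.
For two independent groups with equal n: n = 2·((z_{α/2} + z_β) / d)².
z_{α/2} + z_β = 1.645 + 0.674 = 2.319.
n = 2 × (2.319 / 0.285)² = 2 × 8.137² = 2 × 66.21 = 132.4.
Round up to the next whole participant.

n = 133 per group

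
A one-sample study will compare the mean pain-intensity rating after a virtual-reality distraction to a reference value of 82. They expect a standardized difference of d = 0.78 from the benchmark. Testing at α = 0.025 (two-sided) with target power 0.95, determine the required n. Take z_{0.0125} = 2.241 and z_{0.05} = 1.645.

For a one-sample test: n = ((z_{α/2} + z_β) / d)².
z_{α/2} + z_β = 2.241 + 1.645 = 3.886.
n = (3.886 / 0.78)² = 4.982² = 24.82.
Round up.

n = 25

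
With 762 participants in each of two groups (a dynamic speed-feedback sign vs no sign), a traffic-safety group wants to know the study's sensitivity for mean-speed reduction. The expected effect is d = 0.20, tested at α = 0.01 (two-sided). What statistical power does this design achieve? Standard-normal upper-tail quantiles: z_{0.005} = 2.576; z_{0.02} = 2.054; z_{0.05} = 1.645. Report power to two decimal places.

power ≈ 0.91

For two equal groups, power = Φ(d·√(n/2) − z_{α/2}).
d·√(n/2) = 0.20 × √(762/2) = 0.20 × 19.519 = 3.904.
z_β = 3.904 − 2.576 = 1.328.
Power = Φ(1.328) = 0.908.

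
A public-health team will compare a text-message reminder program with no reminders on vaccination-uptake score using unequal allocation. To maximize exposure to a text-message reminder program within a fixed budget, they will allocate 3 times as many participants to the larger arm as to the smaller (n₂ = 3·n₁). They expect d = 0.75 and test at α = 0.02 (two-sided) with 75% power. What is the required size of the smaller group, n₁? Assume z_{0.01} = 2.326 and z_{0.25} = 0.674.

With allocation ratio k = n₂/n₁ = 3, Var(x̄₁−x̄₂) = σ²(1/n₁ + 1/(k·n₁)) = σ²·(k+1)/(k·n₁).
So n₁ = (1 + 1/k)·((z_{α/2} + z_β)/d)² = 1.333 × (3.000/0.75)².
n₁ = 1.333 × 16.00 = 21.3.
Round up: n₁ = 22, giving n₂ = 3 × 22 = 66.

n₁ = 22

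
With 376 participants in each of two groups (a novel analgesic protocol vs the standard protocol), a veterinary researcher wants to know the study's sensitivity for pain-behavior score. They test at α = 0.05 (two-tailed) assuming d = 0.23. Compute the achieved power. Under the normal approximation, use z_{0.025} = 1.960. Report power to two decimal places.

For two equal groups, power = Φ(d·√(n/2) − z_{α/2}).
d·√(n/2) = 0.23 × √(376/2) = 0.23 × 13.711 = 3.154.
z_β = 3.154 − 1.960 = 1.194.
Power = Φ(1.194) = 0.884.

power ≈ 0.88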